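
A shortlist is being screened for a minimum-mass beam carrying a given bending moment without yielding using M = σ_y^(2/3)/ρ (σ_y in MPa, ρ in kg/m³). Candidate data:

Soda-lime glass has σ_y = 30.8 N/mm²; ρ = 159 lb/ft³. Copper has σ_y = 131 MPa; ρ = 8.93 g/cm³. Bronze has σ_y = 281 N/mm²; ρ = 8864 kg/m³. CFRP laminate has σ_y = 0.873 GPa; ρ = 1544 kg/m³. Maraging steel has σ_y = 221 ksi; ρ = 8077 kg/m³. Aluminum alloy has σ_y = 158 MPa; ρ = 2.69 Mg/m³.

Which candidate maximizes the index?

Putting every candidate on a common basis:
  soda-lime glass: σ_y = 30.80 MPa, ρ = 2547 kg/m³
  copper: σ_y = 131.0 MPa, ρ = 8930 kg/m³
  bronze: σ_y = 281.0 MPa, ρ = 8864 kg/m³
  CFRP laminate: σ_y = 873.0 MPa, ρ = 1544 kg/m³
  maraging steel: σ_y = 1524 MPa, ρ = 8077 kg/m³
  aluminum alloy: σ_y = 158.0 MPa, ρ = 2690 kg/m³
  CFRP laminate: M = 59.2×10⁻³
  maraging steel: M = 16.4×10⁻³
  aluminum alloy: M = 10.9×10⁻³
  bronze: M = 4.84×10⁻³
  soda-lime glass: M = 3.86×10⁻³
  copper: M = 2.89×10⁻³
Highest index: CFRP laminate.

CFRP laminate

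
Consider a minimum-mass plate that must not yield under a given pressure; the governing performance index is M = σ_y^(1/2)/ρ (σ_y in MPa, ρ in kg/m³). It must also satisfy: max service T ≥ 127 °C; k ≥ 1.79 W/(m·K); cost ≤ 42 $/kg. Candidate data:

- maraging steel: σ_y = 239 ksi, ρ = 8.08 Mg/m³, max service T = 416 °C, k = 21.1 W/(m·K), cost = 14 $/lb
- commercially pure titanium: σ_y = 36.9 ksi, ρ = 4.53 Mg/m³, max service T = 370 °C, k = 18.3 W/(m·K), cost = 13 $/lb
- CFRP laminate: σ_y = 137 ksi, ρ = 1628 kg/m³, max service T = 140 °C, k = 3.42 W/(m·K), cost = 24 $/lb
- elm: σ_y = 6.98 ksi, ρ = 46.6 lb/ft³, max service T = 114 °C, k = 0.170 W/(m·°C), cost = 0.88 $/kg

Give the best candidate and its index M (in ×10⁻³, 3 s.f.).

maraging steel, M = 5.02×10⁻³

Screen on constraints: max service T ≥ 127 °C; k ≥ 1.79 W/(m·K); cost ≤ 42 $/kg. Survivors: maraging steel, commercially pure titanium.
In SI units:
  maraging steel: σ_y = 1648 MPa, ρ = 8080 kg/m³
  commercially pure titanium: σ_y = 254.4 MPa, ρ = 4530 kg/m³
  maraging steel: M = 5.02×10⁻³
  commercially pure titanium: M = 3.52×10⁻³
Maraging steel has the largest M.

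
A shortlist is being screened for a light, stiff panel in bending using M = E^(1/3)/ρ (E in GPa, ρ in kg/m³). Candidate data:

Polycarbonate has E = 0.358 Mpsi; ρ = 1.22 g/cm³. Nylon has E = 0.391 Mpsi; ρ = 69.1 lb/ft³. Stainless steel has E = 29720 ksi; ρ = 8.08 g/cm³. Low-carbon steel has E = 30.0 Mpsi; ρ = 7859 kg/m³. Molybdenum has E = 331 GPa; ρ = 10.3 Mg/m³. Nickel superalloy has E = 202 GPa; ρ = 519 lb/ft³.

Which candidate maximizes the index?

Convert each candidate to consistent units, then evaluate M:
  polycarbonate: E = 2.468 GPa, ρ = 1220 kg/m³
  nylon: E = 2.696 GPa, ρ = 1107 kg/m³
  stainless steel: E = 204.9 GPa, ρ = 8080 kg/m³
  low-carbon steel: E = 206.8 GPa, ρ = 7859 kg/m³
  molybdenum: E = 331.0 GPa, ρ = 10300 kg/m³
  nickel superalloy: E = 202.0 GPa, ρ = 8314 kg/m³
  nylon: M = 1.26×10⁻³
  polycarbonate: M = 1.11×10⁻³
  low-carbon steel: M = 0.753×10⁻³
  stainless steel: M = 0.730×10⁻³
  nickel superalloy: M = 0.706×10⁻³
  molybdenum: M = 0.672×10⁻³
Nylon ranks first.

nylon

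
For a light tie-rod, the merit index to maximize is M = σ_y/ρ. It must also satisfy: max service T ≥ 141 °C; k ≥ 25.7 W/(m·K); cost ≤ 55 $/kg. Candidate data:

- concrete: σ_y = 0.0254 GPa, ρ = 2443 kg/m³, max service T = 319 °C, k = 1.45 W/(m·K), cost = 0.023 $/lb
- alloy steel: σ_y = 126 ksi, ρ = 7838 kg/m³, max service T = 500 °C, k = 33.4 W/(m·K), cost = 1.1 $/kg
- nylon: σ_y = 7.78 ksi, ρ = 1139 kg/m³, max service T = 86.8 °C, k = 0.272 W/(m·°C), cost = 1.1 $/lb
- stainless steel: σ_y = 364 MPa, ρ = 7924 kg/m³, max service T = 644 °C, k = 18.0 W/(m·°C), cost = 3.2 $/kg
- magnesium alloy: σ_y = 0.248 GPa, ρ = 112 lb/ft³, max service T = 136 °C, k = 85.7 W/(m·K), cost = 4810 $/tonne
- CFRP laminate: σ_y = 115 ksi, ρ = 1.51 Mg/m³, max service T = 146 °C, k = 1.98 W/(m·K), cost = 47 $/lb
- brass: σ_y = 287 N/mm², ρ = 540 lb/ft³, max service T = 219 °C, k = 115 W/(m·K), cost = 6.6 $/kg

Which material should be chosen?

alloy steel

Screen on constraints: max service T ≥ 141 °C; k ≥ 25.7 W/(m·K); cost ≤ 55 $/kg. Survivors: alloy steel, brass.
In SI units:
  alloy steel: σ_y = 868.7 MPa, ρ = 7838 kg/m³
  brass: σ_y = 287.0 MPa, ρ = 8650 kg/m³
  alloy steel: M = 111 kN·m/kg
  brass: M = 33.2 kN·m/kg
Alloy steel ranks first.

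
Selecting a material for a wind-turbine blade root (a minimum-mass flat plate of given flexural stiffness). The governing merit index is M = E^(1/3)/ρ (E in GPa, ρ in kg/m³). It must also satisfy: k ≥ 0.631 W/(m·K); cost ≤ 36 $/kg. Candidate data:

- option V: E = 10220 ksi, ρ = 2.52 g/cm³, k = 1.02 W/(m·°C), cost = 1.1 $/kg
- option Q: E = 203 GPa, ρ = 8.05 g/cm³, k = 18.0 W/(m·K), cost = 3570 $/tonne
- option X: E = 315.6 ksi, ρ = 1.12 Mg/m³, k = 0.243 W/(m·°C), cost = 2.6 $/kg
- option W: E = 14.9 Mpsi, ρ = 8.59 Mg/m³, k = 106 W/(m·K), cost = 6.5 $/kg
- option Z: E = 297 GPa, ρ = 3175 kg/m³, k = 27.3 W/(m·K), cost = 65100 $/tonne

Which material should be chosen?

option V

Screen on constraints: k ≥ 0.631 W/(m·K); cost ≤ 36 $/kg. Survivors: option V, option Q, option W.
Normalizing units and computing the index:
  option V: E = 70.46 GPa, ρ = 2520 kg/m³
  option Q: E = 203.0 GPa, ρ = 8050 kg/m³
  option W: E = 102.7 GPa, ρ = 8590 kg/m³
  option V: M = 1.64×10⁻³
  option Q: M = 0.730×10⁻³
  option W: M = 0.545×10⁻³
Option V ranks first.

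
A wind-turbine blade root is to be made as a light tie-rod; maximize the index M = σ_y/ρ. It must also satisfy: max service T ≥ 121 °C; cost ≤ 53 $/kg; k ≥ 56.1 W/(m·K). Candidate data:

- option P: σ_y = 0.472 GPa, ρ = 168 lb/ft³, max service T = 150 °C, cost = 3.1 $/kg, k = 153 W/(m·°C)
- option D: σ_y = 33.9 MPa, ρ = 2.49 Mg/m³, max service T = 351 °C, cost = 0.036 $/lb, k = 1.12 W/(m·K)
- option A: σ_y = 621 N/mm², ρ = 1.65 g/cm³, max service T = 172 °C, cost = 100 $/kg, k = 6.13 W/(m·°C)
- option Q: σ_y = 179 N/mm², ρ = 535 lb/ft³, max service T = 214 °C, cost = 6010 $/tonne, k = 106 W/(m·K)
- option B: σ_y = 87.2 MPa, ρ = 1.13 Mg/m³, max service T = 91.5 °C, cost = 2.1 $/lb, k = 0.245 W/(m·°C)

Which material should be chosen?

Screen on constraints: max service T ≥ 121 °C; cost ≤ 53 $/kg; k ≥ 56.1 W/(m·K). Survivors: option P, option Q.
After converting to SI:
  option P: σ_y = 472.0 MPa, ρ = 2691 kg/m³
  option Q: σ_y = 179.0 MPa, ρ = 8570 kg/m³
  option P: M = 175 kN·m/kg
  option Q: M = 20.9 kN·m/kg
The maximum is for option P.

option P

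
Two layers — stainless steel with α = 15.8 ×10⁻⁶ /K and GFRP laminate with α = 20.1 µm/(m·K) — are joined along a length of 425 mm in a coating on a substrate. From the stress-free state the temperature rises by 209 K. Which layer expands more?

GFRP laminate

α(stainless steel) = 15.8×10⁻⁶/K vs α(GFRP laminate) = 20.1×10⁻⁶/K.
Higher α expands more for the same ΔT: GFRP laminate.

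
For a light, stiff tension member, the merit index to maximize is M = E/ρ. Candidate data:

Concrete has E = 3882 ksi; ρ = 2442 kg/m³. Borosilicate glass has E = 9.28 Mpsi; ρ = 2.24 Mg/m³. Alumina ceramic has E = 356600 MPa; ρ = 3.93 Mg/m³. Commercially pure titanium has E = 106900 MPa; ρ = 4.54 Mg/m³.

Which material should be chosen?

Convert each candidate to consistent units, then evaluate M:
  concrete: E = 26.77 GPa, ρ = 2442 kg/m³
  borosilicate glass: E = 63.98 GPa, ρ = 2240 kg/m³
  alumina ceramic: E = 356.6 GPa, ρ = 3930 kg/m³
  commercially pure titanium: E = 106.9 GPa, ρ = 4540 kg/m³
  alumina ceramic: M = 90.7 MN·m/kg
  borosilicate glass: M = 28.6 MN·m/kg
  commercially pure titanium: M = 23.5 MN·m/kg
  concrete: M = 11.0 MN·m/kg
Alumina ceramic ranks first.

alumina ceramic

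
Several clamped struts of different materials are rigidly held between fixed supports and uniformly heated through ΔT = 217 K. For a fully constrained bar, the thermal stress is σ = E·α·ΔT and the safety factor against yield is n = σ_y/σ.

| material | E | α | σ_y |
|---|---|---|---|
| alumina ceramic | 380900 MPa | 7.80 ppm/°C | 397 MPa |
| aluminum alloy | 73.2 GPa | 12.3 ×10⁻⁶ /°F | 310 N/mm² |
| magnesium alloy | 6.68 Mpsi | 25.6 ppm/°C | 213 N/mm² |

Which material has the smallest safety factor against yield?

With everything in SI (GPa, ×10⁻⁶/K, MPa):
  alumina ceramic: E = 380.9, α = 7.80, σ_y = 397.0 → σ = 645 MPa, n = 0.616
  aluminum alloy: E = 73.20, α = 22.1, σ_y = 310.0 → σ = 352 MPa, n = 0.881
  magnesium alloy: E = 46.06, α = 25.6, σ_y = 213.0 → σ = 256 MPa, n = 0.833
Alumina ceramic has the lowest safety factor, n = 0.616.

alumina ceramic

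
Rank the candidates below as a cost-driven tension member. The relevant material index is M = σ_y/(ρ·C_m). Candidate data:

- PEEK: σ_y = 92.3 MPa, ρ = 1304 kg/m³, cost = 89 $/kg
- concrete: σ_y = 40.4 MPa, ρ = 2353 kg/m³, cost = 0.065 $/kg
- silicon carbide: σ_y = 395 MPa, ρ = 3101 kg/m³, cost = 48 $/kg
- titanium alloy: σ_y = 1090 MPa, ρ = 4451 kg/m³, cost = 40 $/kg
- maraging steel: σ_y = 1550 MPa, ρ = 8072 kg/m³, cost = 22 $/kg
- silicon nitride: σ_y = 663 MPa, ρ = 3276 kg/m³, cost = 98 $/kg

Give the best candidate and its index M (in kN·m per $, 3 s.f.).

Computing M directly (units already consistent):
  concrete: M = 264 kN·m per $
  maraging steel: M = 8.73 kN·m per $
  titanium alloy: M = 6.12 kN·m per $
  silicon carbide: M = 2.65 kN·m per $
  silicon nitride: M = 2.07 kN·m per $
  PEEK: M = 0.795 kN·m per $
Concrete has the largest M.

concrete, M = 264 kN·m per $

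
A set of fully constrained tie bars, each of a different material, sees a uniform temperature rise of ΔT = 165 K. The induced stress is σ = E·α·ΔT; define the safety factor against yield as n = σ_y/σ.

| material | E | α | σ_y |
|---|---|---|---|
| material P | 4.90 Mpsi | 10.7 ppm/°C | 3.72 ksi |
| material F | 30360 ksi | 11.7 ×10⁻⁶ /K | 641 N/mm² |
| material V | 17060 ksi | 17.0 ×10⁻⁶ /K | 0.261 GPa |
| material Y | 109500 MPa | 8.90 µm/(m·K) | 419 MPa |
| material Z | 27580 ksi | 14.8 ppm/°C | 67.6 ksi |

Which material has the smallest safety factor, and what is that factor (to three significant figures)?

material P, n = 0.430

In consistent units (E in GPa, α in ×10⁻⁶/K, σ_y in MPa):
  material P: E = 33.78, α = 10.7, σ_y = 25.65 → σ = 59.6 MPa, n = 0.430
  material F: E = 209.3, α = 11.7, σ_y = 641.0 → σ = 404 MPa, n = 1.59
  material V: E = 117.6, α = 17.0, σ_y = 261.0 → σ = 330 MPa, n = 0.791
  material Y: E = 109.5, α = 8.90, σ_y = 419.0 → σ = 161 MPa, n = 2.61
  material Z: E = 190.2, α = 14.8, σ_y = 466.1 → σ = 464 MPa, n = 1.00
The minimum is material P at n = 0.430.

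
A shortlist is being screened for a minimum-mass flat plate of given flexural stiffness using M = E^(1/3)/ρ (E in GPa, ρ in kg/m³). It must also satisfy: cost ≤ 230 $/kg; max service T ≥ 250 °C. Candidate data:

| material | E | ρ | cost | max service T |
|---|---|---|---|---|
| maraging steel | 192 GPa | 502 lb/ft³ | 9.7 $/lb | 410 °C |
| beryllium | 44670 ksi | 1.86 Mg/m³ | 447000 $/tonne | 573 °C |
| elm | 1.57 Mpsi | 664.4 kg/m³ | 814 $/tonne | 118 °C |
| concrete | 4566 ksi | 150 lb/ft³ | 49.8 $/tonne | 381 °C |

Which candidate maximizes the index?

Screen on constraints: cost ≤ 230 $/kg; max service T ≥ 250 °C. Survivors: maraging steel, concrete.
Putting every candidate on a common basis:
  maraging steel: E = 192.0 GPa, ρ = 8041 kg/m³
  concrete: E = 31.48 GPa, ρ = 2403 kg/m³
  concrete: M = 1.31×10⁻³
  maraging steel: M = 0.717×10⁻³
Highest index: concrete.

concrete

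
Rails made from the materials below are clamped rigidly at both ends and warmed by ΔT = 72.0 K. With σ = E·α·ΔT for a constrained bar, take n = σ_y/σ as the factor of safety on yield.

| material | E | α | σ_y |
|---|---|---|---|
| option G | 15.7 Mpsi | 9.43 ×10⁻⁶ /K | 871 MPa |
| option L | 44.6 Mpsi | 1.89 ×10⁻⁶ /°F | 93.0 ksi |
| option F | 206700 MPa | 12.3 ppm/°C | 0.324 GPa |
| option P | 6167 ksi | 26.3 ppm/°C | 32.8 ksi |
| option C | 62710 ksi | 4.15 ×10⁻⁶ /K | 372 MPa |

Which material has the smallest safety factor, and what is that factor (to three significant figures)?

option F, n = 1.77

Converting E to GPa, α to ×10⁻⁶/K, σ_y to MPa, then σ and n for each:
  option G: E = 108.2, α = 9.43, σ_y = 871.0 → σ = 73.5 MPa, n = 11.9
  option L: E = 307.5, α = 3.40, σ_y = 641.2 → σ = 75.3 MPa, n = 8.51
  option F: E = 206.7, α = 12.3, σ_y = 324.0 → σ = 183 MPa, n = 1.77
  option P: E = 42.52, α = 26.3, σ_y = 226.1 → σ = 80.5 MPa, n = 2.81
  option C: E = 432.4, α = 4.15, σ_y = 372.0 → σ = 129 MPa, n = 2.88
Smallest n: option F with n = 1.77.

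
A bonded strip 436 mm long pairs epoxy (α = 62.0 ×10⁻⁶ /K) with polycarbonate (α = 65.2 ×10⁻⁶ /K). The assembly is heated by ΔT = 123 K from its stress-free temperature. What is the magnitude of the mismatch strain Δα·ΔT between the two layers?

Δα = |62.0 − 65.2|×10⁻⁶/K = 3.20×10⁻⁶/K.
Mismatch strain = Δα·ΔT = 3.20×10⁻⁶ × 123.0 = 3.94×10⁻⁴.

3.94×10⁻⁴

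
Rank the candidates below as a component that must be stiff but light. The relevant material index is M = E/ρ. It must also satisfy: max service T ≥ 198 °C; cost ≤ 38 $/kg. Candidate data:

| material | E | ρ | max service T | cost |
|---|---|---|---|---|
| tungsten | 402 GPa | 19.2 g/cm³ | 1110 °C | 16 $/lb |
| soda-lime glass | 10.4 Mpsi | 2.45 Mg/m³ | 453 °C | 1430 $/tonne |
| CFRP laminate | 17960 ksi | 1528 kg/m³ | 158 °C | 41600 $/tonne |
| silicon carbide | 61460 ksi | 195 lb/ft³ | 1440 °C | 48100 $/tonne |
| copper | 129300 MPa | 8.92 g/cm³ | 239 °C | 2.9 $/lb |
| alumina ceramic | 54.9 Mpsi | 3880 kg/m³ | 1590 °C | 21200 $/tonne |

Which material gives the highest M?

Screen on constraints: max service T ≥ 198 °C; cost ≤ 38 $/kg. Survivors: tungsten, soda-lime glass, copper, alumina ceramic.
In SI units:
  tungsten: E = 402.0 GPa, ρ = 19200 kg/m³
  soda-lime glass: E = 71.71 GPa, ρ = 2450 kg/m³
  copper: E = 129.3 GPa, ρ = 8920 kg/m³
  alumina ceramic: E = 378.5 GPa, ρ = 3880 kg/m³
  alumina ceramic: M = 97.6 MN·m/kg
  soda-lime glass: M = 29.3 MN·m/kg
  tungsten: M = 20.9 MN·m/kg
  copper: M = 14.5 MN·m/kg
Highest index: alumina ceramic.

alumina ceramic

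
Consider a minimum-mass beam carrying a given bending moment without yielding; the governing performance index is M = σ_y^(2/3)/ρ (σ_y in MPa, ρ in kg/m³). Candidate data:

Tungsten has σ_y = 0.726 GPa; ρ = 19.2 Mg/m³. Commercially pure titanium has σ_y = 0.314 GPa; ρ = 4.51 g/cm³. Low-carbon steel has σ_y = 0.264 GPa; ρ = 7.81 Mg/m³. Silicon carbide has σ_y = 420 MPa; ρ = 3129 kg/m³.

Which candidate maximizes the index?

After converting to SI:
  tungsten: σ_y = 726.0 MPa, ρ = 19200 kg/m³
  commercially pure titanium: σ_y = 314.0 MPa, ρ = 4510 kg/m³
  low-carbon steel: σ_y = 264.0 MPa, ρ = 7810 kg/m³
  silicon carbide: σ_y = 420.0 MPa, ρ = 3129 kg/m³
  silicon carbide: M = 17.9×10⁻³
  commercially pure titanium: M = 10.2×10⁻³
  low-carbon steel: M = 5.27×10⁻³
  tungsten: M = 4.21×10⁻³
Highest index: silicon carbide.

silicon carbide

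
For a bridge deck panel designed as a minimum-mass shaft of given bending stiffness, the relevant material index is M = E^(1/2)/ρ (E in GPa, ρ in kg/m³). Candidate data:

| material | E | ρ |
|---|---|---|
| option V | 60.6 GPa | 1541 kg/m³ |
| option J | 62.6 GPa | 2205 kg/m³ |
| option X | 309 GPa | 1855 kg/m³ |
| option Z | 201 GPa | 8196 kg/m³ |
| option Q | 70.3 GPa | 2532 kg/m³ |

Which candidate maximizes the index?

Evaluate M for each candidate:
  option X: M = 9.48×10⁻³
  option V: M = 5.05×10⁻³
  option J: M = 3.59×10⁻³
  option Q: M = 3.31×10⁻³
  option Z: M = 1.73×10⁻³
Option X ranks first.

option X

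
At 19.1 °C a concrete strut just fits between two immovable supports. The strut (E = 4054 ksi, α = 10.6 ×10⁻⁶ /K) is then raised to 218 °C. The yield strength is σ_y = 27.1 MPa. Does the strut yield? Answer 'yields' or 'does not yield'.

yields

E = 4054 ksi = 27.95 GPa.
ΔT = 198.9 K. Constrained thermal stress σ = E·α·ΔT = 27.95×10³ MPa × 10.6×10⁻⁶ × 198.9 = 58.9 MPa (compressive).
Compare to σ_y = 27.1 MPa: σ ≥ σ_y, so it yields.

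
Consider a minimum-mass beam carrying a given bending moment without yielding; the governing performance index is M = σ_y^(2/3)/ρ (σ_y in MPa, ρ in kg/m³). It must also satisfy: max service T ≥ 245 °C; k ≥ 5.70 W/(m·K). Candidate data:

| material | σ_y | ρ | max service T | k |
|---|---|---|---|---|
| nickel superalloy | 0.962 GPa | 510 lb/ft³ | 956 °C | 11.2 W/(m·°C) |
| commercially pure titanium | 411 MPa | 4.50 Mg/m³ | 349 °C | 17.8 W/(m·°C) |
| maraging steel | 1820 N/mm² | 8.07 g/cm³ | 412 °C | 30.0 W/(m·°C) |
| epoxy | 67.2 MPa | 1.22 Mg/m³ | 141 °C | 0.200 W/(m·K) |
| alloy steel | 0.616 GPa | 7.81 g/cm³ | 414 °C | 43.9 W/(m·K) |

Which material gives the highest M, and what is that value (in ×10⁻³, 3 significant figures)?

Screen on constraints: max service T ≥ 245 °C; k ≥ 5.70 W/(m·K). Survivors: nickel superalloy, commercially pure titanium, maraging steel, alloy steel.
After converting to SI:
  nickel superalloy: σ_y = 962.0 MPa, ρ = 8169 kg/m³
  commercially pure titanium: σ_y = 411.0 MPa, ρ = 4500 kg/m³
  maraging steel: σ_y = 1820 MPa, ρ = 8070 kg/m³
  alloy steel: σ_y = 616.0 MPa, ρ = 7810 kg/m³
  maraging steel: M = 18.5×10⁻³
  commercially pure titanium: M = 12.3×10⁻³
  nickel superalloy: M = 11.9×10⁻³
  alloy steel: M = 9.27×10⁻³
Maraging steel has the largest M.

maraging steel, M = 18.5×10⁻³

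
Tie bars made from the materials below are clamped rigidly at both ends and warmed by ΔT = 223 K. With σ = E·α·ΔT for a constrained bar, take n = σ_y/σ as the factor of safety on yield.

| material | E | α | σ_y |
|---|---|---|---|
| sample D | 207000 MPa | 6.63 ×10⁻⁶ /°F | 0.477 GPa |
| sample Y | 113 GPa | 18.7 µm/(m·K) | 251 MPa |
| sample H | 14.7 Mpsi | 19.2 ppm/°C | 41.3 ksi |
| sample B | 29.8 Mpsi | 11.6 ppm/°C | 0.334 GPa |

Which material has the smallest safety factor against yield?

sample Y

With everything in SI (GPa, ×10⁻⁶/K, MPa):
  sample D: E = 207.0, α = 11.9, σ_y = 477.0 → σ = 551 MPa, n = 0.866
  sample Y: E = 113.0, α = 18.7, σ_y = 251.0 → σ = 471 MPa, n = 0.533
  sample H: E = 101.4, α = 19.2, σ_y = 284.8 → σ = 434 MPa, n = 0.656
  sample B: E = 205.5, α = 11.6, σ_y = 334.0 → σ = 531 MPa, n = 0.628
Sample Y has the lowest safety factor, n = 0.533.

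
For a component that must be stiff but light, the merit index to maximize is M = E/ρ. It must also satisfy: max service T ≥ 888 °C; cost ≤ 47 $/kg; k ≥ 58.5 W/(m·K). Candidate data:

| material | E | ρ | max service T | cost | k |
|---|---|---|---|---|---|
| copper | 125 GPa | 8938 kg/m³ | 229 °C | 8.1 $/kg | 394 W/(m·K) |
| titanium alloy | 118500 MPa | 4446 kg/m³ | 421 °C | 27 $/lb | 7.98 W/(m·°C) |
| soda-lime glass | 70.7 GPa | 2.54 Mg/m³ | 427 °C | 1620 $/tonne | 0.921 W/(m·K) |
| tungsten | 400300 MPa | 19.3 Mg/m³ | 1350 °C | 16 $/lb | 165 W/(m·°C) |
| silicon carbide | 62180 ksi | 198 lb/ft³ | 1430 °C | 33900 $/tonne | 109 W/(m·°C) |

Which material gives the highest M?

silicon carbide

Screen on constraints: max service T ≥ 888 °C; cost ≤ 47 $/kg; k ≥ 58.5 W/(m·K). Survivors: tungsten, silicon carbide.
In SI units:
  tungsten: E = 400.3 GPa, ρ = 19300 kg/m³
  silicon carbide: E = 428.7 GPa, ρ = 3172 kg/m³
  silicon carbide: M = 135 MN·m/kg
  tungsten: M = 20.7 MN·m/kg
The maximum is for silicon carbide.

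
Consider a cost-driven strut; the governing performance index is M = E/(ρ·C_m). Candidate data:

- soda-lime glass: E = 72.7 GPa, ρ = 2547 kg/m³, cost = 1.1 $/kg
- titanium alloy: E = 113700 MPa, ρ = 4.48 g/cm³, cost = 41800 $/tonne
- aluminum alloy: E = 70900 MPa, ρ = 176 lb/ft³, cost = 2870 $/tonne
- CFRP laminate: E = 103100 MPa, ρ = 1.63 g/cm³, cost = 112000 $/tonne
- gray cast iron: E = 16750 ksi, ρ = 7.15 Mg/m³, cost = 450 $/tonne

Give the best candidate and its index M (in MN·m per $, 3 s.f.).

gray cast iron, M = 35.9 MN·m per $

In SI units:
  soda-lime glass: E = 72.70 GPa, ρ = 2547 kg/m³, cost = 1.100 $/kg
  titanium alloy: E = 113.7 GPa, ρ = 4480 kg/m³, cost = 41.80 $/kg
  aluminum alloy: E = 70.90 GPa, ρ = 2819 kg/m³, cost = 2.870 $/kg
  CFRP laminate: E = 103.1 GPa, ρ = 1630 kg/m³, cost = 112.0 $/kg
  gray cast iron: E = 115.5 GPa, ρ = 7150 kg/m³, cost = 0.4500 $/kg
  gray cast iron: M = 35.9 MN·m per $
  soda-lime glass: M = 25.9 MN·m per $
  aluminum alloy: M = 8.76 MN·m per $
  titanium alloy: M = 0.607 MN·m per $
  CFRP laminate: M = 0.565 MN·m per $
Gray cast iron ranks first.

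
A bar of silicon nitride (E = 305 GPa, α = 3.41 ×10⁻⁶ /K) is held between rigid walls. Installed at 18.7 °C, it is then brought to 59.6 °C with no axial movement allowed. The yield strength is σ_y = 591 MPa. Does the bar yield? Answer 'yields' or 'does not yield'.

does not yield

ΔT = 40.90 K. Constrained thermal stress σ = E·α·ΔT = 305.0×10³ MPa × 3.41×10⁻⁶ × 40.90 = 42.5 MPa (compressive).
Compare to σ_y = 591 MPa: σ < σ_y, so it does not yield.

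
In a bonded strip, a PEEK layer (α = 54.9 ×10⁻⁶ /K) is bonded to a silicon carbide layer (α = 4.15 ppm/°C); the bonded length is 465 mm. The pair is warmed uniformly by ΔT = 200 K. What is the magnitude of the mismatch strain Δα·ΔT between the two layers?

0.0101

Δα = |54.9 − 4.15|×10⁻⁶/K = 50.8×10⁻⁶/K.
Mismatch strain = Δα·ΔT = 50.8×10⁻⁶ × 200.0 = 0.0101.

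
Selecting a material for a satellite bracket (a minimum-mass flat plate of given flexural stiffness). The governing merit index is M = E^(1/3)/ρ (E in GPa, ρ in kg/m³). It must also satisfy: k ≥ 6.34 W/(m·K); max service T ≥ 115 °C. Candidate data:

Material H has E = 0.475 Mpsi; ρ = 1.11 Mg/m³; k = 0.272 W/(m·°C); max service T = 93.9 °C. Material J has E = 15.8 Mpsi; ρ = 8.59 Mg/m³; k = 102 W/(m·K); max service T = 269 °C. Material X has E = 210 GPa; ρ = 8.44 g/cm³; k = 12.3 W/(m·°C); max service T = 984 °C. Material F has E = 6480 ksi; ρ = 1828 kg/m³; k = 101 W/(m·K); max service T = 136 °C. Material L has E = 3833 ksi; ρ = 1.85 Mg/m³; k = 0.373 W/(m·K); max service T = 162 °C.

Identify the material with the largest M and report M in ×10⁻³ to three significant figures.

material F, M = 1.94×10⁻³

Screen on constraints: k ≥ 6.34 W/(m·K); max service T ≥ 115 °C. Survivors: material J, material X, material F.
Putting every candidate on a common basis:
  material J: E = 108.9 GPa, ρ = 8590 kg/m³
  material X: E = 210.0 GPa, ρ = 8440 kg/m³
  material F: E = 44.68 GPa, ρ = 1828 kg/m³
  material F: M = 1.94×10⁻³
  material X: M = 0.704×10⁻³
  material J: M = 0.556×10⁻³
The maximum is for material F.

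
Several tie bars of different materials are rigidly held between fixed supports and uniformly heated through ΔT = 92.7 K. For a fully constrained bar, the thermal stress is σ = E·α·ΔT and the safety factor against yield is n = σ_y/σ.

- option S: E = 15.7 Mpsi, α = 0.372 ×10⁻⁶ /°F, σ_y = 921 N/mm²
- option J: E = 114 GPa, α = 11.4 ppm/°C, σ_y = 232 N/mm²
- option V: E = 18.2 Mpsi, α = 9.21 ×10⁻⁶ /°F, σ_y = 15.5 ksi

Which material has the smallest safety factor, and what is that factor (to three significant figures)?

option V, n = 0.554

In consistent units (E in GPa, α in ×10⁻⁶/K, σ_y in MPa):
  option S: E = 108.2, α = 0.670, σ_y = 921.0 → σ = 6.72 MPa, n = 137
  option J: E = 114.0, α = 11.4, σ_y = 232.0 → σ = 120 MPa, n = 1.93
  option V: E = 125.5, α = 16.6, σ_y = 106.9 → σ = 193 MPa, n = 0.554
Smallest n: option V with n = 0.554.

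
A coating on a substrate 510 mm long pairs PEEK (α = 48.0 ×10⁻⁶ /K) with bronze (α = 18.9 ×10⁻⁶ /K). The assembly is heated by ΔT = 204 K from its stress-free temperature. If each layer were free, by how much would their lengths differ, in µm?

3030 µm

Δα = |48.0 − 18.9|×10⁻⁶/K = 29.1×10⁻⁶/K.
ΔL_mismatch = Δα·L·ΔT = 29.1×10⁻⁶ × 510.0 mm × 204.0 K = 3030 µm.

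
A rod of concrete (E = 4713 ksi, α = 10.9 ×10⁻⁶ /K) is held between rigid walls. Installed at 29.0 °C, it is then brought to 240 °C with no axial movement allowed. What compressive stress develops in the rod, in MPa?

74.7 MPa

E = 4713 ksi = 32.49 GPa.
ΔT = 211.0 K. Constrained thermal stress σ = E·α·ΔT = 32.49×10³ MPa × 10.9×10⁻⁶ × 211.0 = 74.7 MPa (compressive).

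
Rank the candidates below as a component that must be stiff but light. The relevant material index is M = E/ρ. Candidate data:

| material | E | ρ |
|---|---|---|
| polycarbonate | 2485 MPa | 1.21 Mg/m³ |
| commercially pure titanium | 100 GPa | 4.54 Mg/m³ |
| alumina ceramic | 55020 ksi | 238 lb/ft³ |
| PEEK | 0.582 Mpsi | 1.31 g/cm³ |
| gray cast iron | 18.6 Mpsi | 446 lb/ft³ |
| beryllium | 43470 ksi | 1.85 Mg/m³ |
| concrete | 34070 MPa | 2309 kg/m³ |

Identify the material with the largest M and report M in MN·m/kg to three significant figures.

beryllium, M = 162 MN·m/kg

After converting to SI:
  polycarbonate: E = 2.485 GPa, ρ = 1210 kg/m³
  commercially pure titanium: E = 100.0 GPa, ρ = 4540 kg/m³
  alumina ceramic: E = 379.3 GPa, ρ = 3812 kg/m³
  PEEK: E = 4.013 GPa, ρ = 1310 kg/m³
  gray cast iron: E = 128.2 GPa, ρ = 7144 kg/m³
  beryllium: E = 299.7 GPa, ρ = 1850 kg/m³
  concrete: E = 34.07 GPa, ρ = 2309 kg/m³
  beryllium: M = 162 MN·m/kg
  alumina ceramic: M = 99.5 MN·m/kg
  commercially pure titanium: M = 22.0 MN·m/kg
  gray cast iron: M = 18.0 MN·m/kg
  concrete: M = 14.8 MN·m/kg
  PEEK: M = 3.06 MN·m/kg
  polycarbonate: M = 2.05 MN·m/kg
Beryllium has the largest M.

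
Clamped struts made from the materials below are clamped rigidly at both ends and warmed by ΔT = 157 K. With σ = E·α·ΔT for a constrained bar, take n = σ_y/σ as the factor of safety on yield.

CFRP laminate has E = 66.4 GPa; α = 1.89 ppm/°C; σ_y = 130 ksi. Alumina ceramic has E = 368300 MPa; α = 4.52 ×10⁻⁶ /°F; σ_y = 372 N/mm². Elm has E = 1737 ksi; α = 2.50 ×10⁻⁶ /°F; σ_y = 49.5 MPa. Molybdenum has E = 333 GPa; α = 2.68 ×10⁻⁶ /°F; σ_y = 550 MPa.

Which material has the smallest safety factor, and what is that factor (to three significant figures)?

alumina ceramic, n = 0.791

Converting E to GPa, α to ×10⁻⁶/K, σ_y to MPa, then σ and n for each:
  CFRP laminate: E = 66.40, α = 1.89, σ_y = 896.3 → σ = 19.7 MPa, n = 45.5
  alumina ceramic: E = 368.3, α = 8.14, σ_y = 372.0 → σ = 470 MPa, n = 0.791
  elm: E = 11.98, α = 4.50, σ_y = 49.50 → σ = 8.46 MPa, n = 5.85
  molybdenum: E = 333.0, α = 4.82, σ_y = 550.0 → σ = 252 MPa, n = 2.18
Alumina ceramic has the lowest safety factor, n = 0.791.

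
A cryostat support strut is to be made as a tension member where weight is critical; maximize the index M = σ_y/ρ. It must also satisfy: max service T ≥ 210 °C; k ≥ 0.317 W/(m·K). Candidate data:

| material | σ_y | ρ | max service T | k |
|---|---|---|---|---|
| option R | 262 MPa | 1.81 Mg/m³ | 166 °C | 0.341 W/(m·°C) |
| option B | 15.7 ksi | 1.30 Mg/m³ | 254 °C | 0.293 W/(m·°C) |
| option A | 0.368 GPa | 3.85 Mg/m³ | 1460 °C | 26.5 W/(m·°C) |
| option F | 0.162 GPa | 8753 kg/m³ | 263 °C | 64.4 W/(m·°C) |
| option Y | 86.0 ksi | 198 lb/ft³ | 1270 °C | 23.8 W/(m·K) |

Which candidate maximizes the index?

Screen on constraints: max service T ≥ 210 °C; k ≥ 0.317 W/(m·K). Survivors: option A, option F, option Y.
After converting to SI:
  option A: σ_y = 368.0 MPa, ρ = 3850 kg/m³
  option F: σ_y = 162.0 MPa, ρ = 8753 kg/m³
  option Y: σ_y = 592.9 MPa, ρ = 3172 kg/m³
  option Y: M = 187 kN·m/kg
  option A: M = 95.6 kN·m/kg
  option F: M = 18.5 kN·m/kg
The maximum is for option Y.

option Y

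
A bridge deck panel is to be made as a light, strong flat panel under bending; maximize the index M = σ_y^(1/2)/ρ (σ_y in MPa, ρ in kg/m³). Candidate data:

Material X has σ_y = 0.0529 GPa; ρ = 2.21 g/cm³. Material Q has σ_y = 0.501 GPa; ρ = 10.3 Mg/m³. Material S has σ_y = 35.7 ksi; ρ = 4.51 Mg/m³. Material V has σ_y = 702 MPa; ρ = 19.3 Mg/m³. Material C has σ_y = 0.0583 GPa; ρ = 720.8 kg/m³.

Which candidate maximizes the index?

material C

Normalizing units and computing the index:
  material X: σ_y = 52.90 MPa, ρ = 2210 kg/m³
  material Q: σ_y = 501.0 MPa, ρ = 10300 kg/m³
  material S: σ_y = 246.1 MPa, ρ = 4510 kg/m³
  material V: σ_y = 702.0 MPa, ρ = 19300 kg/m³
  material C: σ_y = 58.30 MPa, ρ = 720.8 kg/m³
  material C: M = 10.6×10⁻³
  material S: M = 3.48×10⁻³
  material X: M = 3.29×10⁻³
  material Q: M = 2.17×10⁻³
  material V: M = 1.37×10⁻³
Material C has the largest M.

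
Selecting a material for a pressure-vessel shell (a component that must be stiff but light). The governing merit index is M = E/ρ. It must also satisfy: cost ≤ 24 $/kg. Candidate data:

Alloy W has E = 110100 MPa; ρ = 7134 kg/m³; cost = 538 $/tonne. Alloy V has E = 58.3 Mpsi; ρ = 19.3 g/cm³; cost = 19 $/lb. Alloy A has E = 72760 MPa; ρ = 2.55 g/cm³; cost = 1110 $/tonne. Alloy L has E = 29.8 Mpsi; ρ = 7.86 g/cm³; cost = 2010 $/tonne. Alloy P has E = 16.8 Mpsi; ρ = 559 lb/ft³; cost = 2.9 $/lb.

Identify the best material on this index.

Screen on constraints: cost ≤ 24 $/kg. Survivors: alloy W, alloy A, alloy L, alloy P.
Normalizing units and computing the index:
  alloy W: E = 110.1 GPa, ρ = 7134 kg/m³
  alloy A: E = 72.76 GPa, ρ = 2550 kg/m³
  alloy L: E = 205.5 GPa, ρ = 7860 kg/m³
  alloy P: E = 115.8 GPa, ρ = 8954 kg/m³
  alloy A: M = 28.5 MN·m/kg
  alloy L: M = 26.1 MN·m/kg
  alloy W: M = 15.4 MN·m/kg
  alloy P: M = 12.9 MN·m/kg
Alloy A has the largest M.

alloy A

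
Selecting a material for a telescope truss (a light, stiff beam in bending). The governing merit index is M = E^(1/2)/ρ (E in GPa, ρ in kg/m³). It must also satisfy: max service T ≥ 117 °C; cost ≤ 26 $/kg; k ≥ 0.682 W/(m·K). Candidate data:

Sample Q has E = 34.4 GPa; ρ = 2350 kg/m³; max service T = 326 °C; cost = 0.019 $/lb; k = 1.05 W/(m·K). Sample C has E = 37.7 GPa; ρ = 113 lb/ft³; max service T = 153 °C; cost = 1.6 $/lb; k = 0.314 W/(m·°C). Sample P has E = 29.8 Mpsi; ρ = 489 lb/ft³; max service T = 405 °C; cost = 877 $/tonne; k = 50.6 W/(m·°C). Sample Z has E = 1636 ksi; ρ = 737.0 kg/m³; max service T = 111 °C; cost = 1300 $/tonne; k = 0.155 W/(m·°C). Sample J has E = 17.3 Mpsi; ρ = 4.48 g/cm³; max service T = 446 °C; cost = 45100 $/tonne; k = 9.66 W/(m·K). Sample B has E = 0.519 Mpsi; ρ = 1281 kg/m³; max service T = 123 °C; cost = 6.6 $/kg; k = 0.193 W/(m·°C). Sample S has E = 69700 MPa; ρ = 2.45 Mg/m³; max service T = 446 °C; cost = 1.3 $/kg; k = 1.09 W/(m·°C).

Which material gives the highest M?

Screen on constraints: max service T ≥ 117 °C; cost ≤ 26 $/kg; k ≥ 0.682 W/(m·K). Survivors: sample Q, sample P, sample S.
After converting to SI:
  sample Q: E = 34.40 GPa, ρ = 2350 kg/m³
  sample P: E = 205.5 GPa, ρ = 7833 kg/m³
  sample S: E = 69.70 GPa, ρ = 2450 kg/m³
  sample S: M = 3.41×10⁻³
  sample Q: M = 2.50×10⁻³
  sample P: M = 1.83×10⁻³
Sample S ranks first.

sample S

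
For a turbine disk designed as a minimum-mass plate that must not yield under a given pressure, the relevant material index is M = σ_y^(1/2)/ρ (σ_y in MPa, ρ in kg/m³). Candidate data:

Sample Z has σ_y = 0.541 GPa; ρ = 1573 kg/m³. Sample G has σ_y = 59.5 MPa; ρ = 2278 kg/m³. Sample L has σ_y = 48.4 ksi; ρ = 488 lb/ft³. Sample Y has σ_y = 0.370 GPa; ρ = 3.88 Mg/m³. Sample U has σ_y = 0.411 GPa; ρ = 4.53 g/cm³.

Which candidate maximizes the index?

sample Z

In SI units:
  sample Z: σ_y = 541.0 MPa, ρ = 1573 kg/m³
  sample G: σ_y = 59.50 MPa, ρ = 2278 kg/m³
  sample L: σ_y = 333.7 MPa, ρ = 7817 kg/m³
  sample Y: σ_y = 370.0 MPa, ρ = 3880 kg/m³
  sample U: σ_y = 411.0 MPa, ρ = 4530 kg/m³
  sample Z: M = 14.8×10⁻³
  sample Y: M = 4.96×10⁻³
  sample U: M = 4.48×10⁻³
  sample G: M = 3.39×10⁻³
  sample L: M = 2.34×10⁻³
The maximum is for sample Z.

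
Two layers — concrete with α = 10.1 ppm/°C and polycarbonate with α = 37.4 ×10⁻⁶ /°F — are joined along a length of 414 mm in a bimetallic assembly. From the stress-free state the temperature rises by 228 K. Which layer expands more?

polycarbonate: α = 37.4×10⁻⁶/°F × 9/5 = 67.3×10⁻⁶/K.
α(concrete) = 10.1×10⁻⁶/K vs α(polycarbonate) = 67.3×10⁻⁶/K.
Higher α expands more for the same ΔT: polycarbonate.

polycarbonate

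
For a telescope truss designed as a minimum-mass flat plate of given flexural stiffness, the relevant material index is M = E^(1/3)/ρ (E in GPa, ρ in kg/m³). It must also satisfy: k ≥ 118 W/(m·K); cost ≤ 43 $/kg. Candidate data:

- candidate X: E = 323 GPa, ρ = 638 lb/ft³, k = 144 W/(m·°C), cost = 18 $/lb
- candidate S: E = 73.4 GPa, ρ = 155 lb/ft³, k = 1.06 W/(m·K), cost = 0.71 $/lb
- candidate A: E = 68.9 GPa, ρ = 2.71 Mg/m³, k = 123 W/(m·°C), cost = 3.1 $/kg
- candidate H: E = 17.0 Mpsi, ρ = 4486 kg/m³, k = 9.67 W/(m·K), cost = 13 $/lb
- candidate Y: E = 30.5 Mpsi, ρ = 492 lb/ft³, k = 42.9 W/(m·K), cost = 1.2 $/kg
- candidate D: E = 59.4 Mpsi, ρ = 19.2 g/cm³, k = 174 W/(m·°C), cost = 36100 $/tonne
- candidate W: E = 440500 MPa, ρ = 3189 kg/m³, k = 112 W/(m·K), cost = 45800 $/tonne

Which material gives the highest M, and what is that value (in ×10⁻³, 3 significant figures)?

candidate A, M = 1.51×10⁻³

Screen on constraints: k ≥ 118 W/(m·K); cost ≤ 43 $/kg. Survivors: candidate X, candidate A, candidate D.
Putting every candidate on a common basis:
  candidate X: E = 323.0 GPa, ρ = 10220 kg/m³
  candidate A: E = 68.90 GPa, ρ = 2710 kg/m³
  candidate D: E = 409.5 GPa, ρ = 19200 kg/m³
  candidate A: M = 1.51×10⁻³
  candidate X: M = 0.671×10⁻³
  candidate D: M = 0.387×10⁻³
The maximum is for candidate A.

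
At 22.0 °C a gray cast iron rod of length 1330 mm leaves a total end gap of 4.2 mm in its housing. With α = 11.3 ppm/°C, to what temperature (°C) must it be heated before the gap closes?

301 °C

α·L₀·ΔT = 4.2 mm ⇒ ΔT = 4.2 / (11.3×10⁻⁶ × 1330.0) = 279.5 K.
T = 22.0 + 279.5 = 301.5 °C.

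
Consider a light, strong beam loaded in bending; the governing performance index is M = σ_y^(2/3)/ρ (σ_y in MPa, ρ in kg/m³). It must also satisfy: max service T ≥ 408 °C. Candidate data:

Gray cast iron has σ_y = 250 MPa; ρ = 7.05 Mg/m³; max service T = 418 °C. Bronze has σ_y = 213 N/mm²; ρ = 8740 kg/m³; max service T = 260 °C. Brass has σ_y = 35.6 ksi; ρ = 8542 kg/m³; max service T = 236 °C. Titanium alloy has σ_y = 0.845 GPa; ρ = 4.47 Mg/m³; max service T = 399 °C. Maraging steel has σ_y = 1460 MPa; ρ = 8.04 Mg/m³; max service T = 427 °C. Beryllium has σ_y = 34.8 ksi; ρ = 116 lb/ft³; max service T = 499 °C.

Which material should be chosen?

Screen on constraints: max service T ≥ 408 °C. Survivors: gray cast iron, maraging steel, beryllium.
Convert each candidate to consistent units, then evaluate M:
  gray cast iron: σ_y = 250.0 MPa, ρ = 7050 kg/m³
  maraging steel: σ_y = 1460 MPa, ρ = 8040 kg/m³
  beryllium: σ_y = 239.9 MPa, ρ = 1858 kg/m³
  beryllium: M = 20.8×10⁻³
  maraging steel: M = 16.0×10⁻³
  gray cast iron: M = 5.63×10⁻³
Beryllium has the largest M.

beryllium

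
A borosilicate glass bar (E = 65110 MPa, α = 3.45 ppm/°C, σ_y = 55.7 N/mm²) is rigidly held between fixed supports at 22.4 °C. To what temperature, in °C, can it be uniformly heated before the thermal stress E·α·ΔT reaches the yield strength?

E = 65110 MPa = 65.11 GPa.
σ_y = 55.7 N/mm² = 55.70 MPa.
E·α·ΔT = 55.70 MPa ⇒ ΔT = 55.70 / (65.11×10³ × 3.45×10⁻⁶) = 248.0 K.
T = 22.4 + 248.0 = 270.4 °C.

270 °C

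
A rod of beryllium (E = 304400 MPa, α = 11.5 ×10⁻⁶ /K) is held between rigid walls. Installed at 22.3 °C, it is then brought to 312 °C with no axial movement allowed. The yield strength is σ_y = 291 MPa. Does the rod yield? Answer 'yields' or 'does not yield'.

yields

E = 304400 MPa = 304.4 GPa.
ΔT = 289.7 K. Constrained thermal stress σ = E·α·ΔT = 304.4×10³ MPa × 11.5×10⁻⁶ × 289.7 = 1010 MPa (compressive).
Compare to σ_y = 291 MPa: σ ≥ σ_y, so it yields.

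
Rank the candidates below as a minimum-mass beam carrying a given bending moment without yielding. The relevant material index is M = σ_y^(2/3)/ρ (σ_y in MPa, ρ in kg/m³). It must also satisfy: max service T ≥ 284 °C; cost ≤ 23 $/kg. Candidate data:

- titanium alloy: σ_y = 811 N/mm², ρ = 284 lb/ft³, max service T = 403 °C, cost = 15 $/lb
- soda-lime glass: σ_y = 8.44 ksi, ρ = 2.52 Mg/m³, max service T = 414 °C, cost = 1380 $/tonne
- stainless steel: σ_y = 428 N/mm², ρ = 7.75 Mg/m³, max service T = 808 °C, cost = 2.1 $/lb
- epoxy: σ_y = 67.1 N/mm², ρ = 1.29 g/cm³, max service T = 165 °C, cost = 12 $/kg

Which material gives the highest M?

stainless steel

Screen on constraints: max service T ≥ 284 °C; cost ≤ 23 $/kg. Survivors: soda-lime glass, stainless steel.
Normalizing units and computing the index:
  soda-lime glass: σ_y = 58.19 MPa, ρ = 2520 kg/m³
  stainless steel: σ_y = 428.0 MPa, ρ = 7750 kg/m³
  stainless steel: M = 7.33×10⁻³
  soda-lime glass: M = 5.96×10⁻³
Stainless steel has the largest M.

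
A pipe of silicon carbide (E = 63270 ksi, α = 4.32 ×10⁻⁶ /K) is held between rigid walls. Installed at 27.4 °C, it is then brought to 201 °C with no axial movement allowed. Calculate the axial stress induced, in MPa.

327 MPa

E = 63270 ksi = 436.2 GPa.
ΔT = 173.6 K. Constrained thermal stress σ = E·α·ΔT = 436.2×10³ MPa × 4.32×10⁻⁶ × 173.6 = 327 MPa (compressive).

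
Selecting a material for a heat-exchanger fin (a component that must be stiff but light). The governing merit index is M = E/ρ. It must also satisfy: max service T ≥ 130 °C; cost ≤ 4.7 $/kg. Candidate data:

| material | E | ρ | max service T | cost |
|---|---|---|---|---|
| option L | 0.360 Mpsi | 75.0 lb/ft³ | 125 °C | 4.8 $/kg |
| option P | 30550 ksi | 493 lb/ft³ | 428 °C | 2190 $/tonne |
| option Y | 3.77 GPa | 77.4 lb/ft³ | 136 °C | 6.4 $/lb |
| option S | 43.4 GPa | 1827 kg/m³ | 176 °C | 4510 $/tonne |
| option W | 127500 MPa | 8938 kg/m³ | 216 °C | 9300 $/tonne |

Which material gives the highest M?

option P

Screen on constraints: max service T ≥ 130 °C; cost ≤ 4.7 $/kg. Survivors: option P, option S.
Normalizing units and computing the index:
  option P: E = 210.6 GPa, ρ = 7897 kg/m³
  option S: E = 43.40 GPa, ρ = 1827 kg/m³
  option P: M = 26.7 MN·m/kg
  option S: M = 23.8 MN·m/kg
Option P ranks first.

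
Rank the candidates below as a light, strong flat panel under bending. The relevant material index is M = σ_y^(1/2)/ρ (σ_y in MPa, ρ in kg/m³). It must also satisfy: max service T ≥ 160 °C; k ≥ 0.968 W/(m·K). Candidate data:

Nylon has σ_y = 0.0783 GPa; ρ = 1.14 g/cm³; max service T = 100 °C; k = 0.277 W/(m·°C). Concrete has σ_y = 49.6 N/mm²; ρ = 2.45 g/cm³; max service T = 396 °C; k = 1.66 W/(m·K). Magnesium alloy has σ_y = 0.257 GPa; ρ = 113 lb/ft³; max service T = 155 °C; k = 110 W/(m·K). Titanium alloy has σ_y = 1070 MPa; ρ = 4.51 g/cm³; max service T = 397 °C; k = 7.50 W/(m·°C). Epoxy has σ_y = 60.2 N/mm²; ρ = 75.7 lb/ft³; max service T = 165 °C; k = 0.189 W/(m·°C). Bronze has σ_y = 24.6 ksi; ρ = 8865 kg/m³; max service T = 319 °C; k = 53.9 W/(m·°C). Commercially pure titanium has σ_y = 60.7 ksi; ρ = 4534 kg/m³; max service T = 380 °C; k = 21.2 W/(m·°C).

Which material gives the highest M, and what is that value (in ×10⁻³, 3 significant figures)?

titanium alloy, M = 7.25×10⁻³

Screen on constraints: max service T ≥ 160 °C; k ≥ 0.968 W/(m·K). Survivors: concrete, titanium alloy, bronze, commercially pure titanium.
In SI units:
  concrete: σ_y = 49.60 MPa, ρ = 2450 kg/m³
  titanium alloy: σ_y = 1070 MPa, ρ = 4510 kg/m³
  bronze: σ_y = 169.6 MPa, ρ = 8865 kg/m³
  commercially pure titanium: σ_y = 418.5 MPa, ρ = 4534 kg/m³
  titanium alloy: M = 7.25×10⁻³
  commercially pure titanium: M = 4.51×10⁻³
  concrete: M = 2.87×10⁻³
  bronze: M = 1.47×10⁻³
Titanium alloy ranks first.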